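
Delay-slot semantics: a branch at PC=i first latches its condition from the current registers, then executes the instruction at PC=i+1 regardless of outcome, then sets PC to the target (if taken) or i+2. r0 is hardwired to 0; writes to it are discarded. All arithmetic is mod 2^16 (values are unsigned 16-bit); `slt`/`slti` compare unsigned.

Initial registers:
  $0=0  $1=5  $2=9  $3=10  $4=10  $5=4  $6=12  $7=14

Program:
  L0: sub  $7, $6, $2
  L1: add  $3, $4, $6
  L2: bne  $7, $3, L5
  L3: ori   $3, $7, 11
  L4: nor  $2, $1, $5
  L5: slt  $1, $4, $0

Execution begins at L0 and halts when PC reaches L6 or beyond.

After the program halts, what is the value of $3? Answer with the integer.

11

PC=0  sub  $7, $6, $2        | $0=0 $1=5 $2=9 $3=10 $4=10 $5=4 $6=12 $7=3
PC=1  add  $3, $4, $6        | $0=0 $1=5 $2=9 $3=22 $4=10 $5=4 $6=12 $7=3
PC=2  bne  $7, $3, L5        | $0=0 $1=5 $2=9 $3=22 $4=10 $5=4 $6=12 $7=3  [TAKEN]
PC=3  ori   $3, $7, 11       | $0=0 $1=5 $2=9 $3=11 $4=10 $5=4 $6=12 $7=3
PC=5  slt  $1, $4, $0        | $0=0 $1=0 $2=9 $3=11 $4=10 $5=4 $6=12 $7=3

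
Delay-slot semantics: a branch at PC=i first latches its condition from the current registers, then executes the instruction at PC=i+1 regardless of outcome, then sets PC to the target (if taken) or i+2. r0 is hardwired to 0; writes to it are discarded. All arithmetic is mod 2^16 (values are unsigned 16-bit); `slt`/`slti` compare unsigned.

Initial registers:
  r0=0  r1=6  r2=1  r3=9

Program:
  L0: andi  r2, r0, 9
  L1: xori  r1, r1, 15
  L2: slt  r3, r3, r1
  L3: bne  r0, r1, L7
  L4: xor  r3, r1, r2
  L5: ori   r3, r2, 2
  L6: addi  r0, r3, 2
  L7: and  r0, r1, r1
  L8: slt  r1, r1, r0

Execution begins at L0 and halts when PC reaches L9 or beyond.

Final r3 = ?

PC=0  andi  r2, r0, 9        | r0=0 r1=6 r2=0 r3=9
PC=1  xori  r1, r1, 15       | r0=0 r1=9 r2=0 r3=9
PC=2  slt  r3, r3, r1        | r0=0 r1=9 r2=0 r3=0
PC=3  bne  r0, r1, L7        | r0=0 r1=9 r2=0 r3=0  [TAKEN]
PC=4  xor  r3, r1, r2        | r0=0 r1=9 r2=0 r3=9
PC=7  and  r0, r1, r1        | r0=0 r1=9 r2=0 r3=9
PC=8  slt  r1, r1, r0        | r0=0 r1=0 r2=0 r3=9

9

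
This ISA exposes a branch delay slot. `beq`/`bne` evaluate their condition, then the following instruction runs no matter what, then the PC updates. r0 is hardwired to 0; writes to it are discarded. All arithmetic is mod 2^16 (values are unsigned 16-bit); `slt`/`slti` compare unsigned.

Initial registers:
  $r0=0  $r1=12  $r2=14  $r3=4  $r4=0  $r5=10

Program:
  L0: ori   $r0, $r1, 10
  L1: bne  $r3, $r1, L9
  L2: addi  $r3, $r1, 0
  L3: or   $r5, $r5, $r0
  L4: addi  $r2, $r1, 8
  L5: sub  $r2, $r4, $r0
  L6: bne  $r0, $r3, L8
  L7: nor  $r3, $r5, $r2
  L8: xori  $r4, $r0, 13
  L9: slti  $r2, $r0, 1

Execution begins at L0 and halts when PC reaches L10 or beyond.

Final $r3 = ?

#0 ori   $r0, $r1, 10 ; 0/12/14/4/0/10
#1 bne  $r3, $r1, L9 ; 0/12/14/4/0/10 ; →target
#2 addi  $r3, $r1, 0 ; 0/12/14/12/0/10
#9 slti  $r2, $r0, 1 ; 0/12/1/12/0/10

12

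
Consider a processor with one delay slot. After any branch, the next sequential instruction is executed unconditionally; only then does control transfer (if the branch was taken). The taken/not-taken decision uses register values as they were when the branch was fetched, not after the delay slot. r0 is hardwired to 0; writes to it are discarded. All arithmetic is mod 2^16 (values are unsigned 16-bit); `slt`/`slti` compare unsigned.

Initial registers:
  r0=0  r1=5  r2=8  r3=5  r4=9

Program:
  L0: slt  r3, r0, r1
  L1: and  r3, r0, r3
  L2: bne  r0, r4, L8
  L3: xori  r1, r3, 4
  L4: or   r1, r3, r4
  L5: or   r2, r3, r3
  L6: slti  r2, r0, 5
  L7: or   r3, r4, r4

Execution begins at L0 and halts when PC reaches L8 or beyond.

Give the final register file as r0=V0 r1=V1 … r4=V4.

PC=0  slt  r3, r0, r1        | r0=0 r1=5 r2=8 r3=1 r4=9
PC=1  and  r3, r0, r3        | r0=0 r1=5 r2=8 r3=0 r4=9
PC=2  bne  r0, r4, L8        | r0=0 r1=5 r2=8 r3=0 r4=9  [TAKEN]
PC=3  xori  r1, r3, 4        | r0=0 r1=4 r2=8 r3=0 r4=9

r0=0 r1=4 r2=8 r3=0 r4=9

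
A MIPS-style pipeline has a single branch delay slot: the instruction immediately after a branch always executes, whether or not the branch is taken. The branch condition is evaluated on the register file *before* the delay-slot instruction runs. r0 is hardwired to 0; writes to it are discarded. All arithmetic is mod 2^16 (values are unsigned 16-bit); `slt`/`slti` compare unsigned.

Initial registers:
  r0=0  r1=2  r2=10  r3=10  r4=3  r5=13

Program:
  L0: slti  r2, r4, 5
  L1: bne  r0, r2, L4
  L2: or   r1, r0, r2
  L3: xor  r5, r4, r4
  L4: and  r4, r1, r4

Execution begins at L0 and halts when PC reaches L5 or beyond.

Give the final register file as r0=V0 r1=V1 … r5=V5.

  step pc=0: slti  r2, r4, 5  regs=(0,2,1,10,3,13)
  step pc=1: bne  r0, r2, L4  cond=T  regs=(0,2,1,10,3,13)
  step pc=2: or   r1, r0, r2  regs=(0,1,1,10,3,13)
  step pc=4: and  r4, r1, r4  regs=(0,1,1,10,1,13)

r0=0 r1=1 r2=1 r3=10 r4=1 r5=13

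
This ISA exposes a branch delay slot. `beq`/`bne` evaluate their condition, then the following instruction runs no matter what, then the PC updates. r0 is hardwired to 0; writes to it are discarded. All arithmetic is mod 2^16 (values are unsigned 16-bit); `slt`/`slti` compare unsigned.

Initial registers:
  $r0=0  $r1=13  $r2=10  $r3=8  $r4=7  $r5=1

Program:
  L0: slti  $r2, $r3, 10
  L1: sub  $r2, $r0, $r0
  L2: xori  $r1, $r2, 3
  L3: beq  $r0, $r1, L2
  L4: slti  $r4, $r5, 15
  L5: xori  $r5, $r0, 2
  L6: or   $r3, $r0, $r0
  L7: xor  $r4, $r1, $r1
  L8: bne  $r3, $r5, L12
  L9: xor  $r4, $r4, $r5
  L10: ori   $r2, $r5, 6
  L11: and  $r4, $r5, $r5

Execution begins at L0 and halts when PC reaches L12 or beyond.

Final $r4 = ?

2

#0 slti  $r2, $r3, 10 ; 0/13/1/8/7/1
#1 sub  $r2, $r0, $r0 ; 0/13/0/8/7/1
#2 xori  $r1, $r2, 3 ; 0/3/0/8/7/1
#3 beq  $r0, $r1, L2 ; 0/3/0/8/7/1 ; →fallthru
#4 slti  $r4, $r5, 15 ; 0/3/0/8/1/1
#5 xori  $r5, $r0, 2 ; 0/3/0/8/1/2
#6 or   $r3, $r0, $r0 ; 0/3/0/0/1/2
#7 xor  $r4, $r1, $r1 ; 0/3/0/0/0/2
#8 bne  $r3, $r5, L12 ; 0/3/0/0/0/2 ; →target
#9 xor  $r4, $r4, $r5 ; 0/3/0/0/2/2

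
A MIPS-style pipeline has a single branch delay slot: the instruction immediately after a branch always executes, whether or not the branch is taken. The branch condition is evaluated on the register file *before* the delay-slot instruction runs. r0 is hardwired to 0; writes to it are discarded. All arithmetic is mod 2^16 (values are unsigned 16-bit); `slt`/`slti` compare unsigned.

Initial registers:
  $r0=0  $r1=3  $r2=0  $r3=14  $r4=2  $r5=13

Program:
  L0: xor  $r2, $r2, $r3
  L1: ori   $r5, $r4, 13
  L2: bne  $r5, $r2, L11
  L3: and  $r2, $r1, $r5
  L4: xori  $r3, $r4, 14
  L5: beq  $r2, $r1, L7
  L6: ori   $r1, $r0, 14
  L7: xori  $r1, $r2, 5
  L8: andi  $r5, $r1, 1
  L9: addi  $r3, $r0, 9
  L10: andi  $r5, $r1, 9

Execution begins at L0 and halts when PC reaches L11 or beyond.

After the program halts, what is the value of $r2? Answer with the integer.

#0 xor  $r2, $r2, $r3 ; 0/3/14/14/2/13
#1 ori   $r5, $r4, 13 ; 0/3/14/14/2/15
#2 bne  $r5, $r2, L11 ; 0/3/14/14/2/15 ; →target
#3 and  $r2, $r1, $r5 ; 0/3/3/14/2/15

3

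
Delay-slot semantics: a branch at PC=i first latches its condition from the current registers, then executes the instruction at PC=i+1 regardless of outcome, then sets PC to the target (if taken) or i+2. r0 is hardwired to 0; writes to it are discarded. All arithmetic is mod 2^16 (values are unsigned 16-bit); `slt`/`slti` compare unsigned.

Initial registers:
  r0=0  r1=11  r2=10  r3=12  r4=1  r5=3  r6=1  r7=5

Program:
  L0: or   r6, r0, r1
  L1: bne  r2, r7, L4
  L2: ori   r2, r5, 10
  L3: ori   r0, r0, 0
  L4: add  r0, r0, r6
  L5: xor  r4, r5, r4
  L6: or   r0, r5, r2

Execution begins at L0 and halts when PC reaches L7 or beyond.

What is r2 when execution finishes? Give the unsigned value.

  step pc=0: or   r6, r0, r1  regs=(0,11,10,12,1,3,11,5)
  step pc=1: bne  r2, r7, L4  cond=T  regs=(0,11,10,12,1,3,11,5)
  step pc=2: ori   r2, r5, 10  regs=(0,11,11,12,1,3,11,5)
  step pc=4: add  r0, r0, r6  regs=(0,11,11,12,1,3,11,5)
  step pc=5: xor  r4, r5, r4  regs=(0,11,11,12,2,3,11,5)
  step pc=6: or   r0, r5, r2  regs=(0,11,11,12,2,3,11,5)

11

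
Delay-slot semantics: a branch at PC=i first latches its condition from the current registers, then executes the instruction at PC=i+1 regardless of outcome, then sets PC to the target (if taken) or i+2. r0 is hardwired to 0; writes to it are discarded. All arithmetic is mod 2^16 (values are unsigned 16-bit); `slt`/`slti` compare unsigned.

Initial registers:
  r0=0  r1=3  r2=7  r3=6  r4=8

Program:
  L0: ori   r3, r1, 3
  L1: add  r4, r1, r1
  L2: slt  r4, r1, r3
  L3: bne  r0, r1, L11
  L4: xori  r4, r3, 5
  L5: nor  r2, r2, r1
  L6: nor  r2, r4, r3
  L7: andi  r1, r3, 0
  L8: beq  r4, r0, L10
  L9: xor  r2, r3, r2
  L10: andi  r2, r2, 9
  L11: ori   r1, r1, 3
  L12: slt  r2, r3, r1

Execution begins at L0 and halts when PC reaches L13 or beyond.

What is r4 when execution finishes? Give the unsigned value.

6

[0] ori   r3, r1, 3  →  {r0:0, r1:3, r2:7, r3:3, r4:8}
[1] add  r4, r1, r1  →  {r0:0, r1:3, r2:7, r3:3, r4:6}
[2] slt  r4, r1, r3  →  {r0:0, r1:3, r2:7, r3:3, r4:0}
[3] bne  r0, r1, L11  →  {r0:0, r1:3, r2:7, r3:3, r4:0}  ⟨branch taken⟩
[4] xori  r4, r3, 5  →  {r0:0, r1:3, r2:7, r3:3, r4:6}
[11] ori   r1, r1, 3  →  {r0:0, r1:3, r2:7, r3:3, r4:6}
[12] slt  r2, r3, r1  →  {r0:0, r1:3, r2:0, r3:3, r4:6}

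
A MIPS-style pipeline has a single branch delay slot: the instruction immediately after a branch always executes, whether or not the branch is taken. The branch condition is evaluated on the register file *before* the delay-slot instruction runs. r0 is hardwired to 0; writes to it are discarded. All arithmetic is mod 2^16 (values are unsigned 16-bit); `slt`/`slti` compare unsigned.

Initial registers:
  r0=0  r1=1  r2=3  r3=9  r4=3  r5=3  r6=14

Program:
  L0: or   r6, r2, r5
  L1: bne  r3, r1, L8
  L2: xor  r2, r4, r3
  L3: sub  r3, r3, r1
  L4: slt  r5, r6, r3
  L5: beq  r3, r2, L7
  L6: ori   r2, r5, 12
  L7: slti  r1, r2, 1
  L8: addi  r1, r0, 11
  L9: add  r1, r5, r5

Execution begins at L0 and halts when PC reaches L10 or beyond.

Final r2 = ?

PC=0  or   r6, r2, r5        | r0=0 r1=1 r2=3 r3=9 r4=3 r5=3 r6=3
PC=1  bne  r3, r1, L8        | r0=0 r1=1 r2=3 r3=9 r4=3 r5=3 r6=3  [TAKEN]
PC=2  xor  r2, r4, r3        | r0=0 r1=1 r2=10 r3=9 r4=3 r5=3 r6=3
PC=8  addi  r1, r0, 11       | r0=0 r1=11 r2=10 r3=9 r4=3 r5=3 r6=3
PC=9  add  r1, r5, r5        | r0=0 r1=6 r2=10 r3=9 r4=3 r5=3 r6=3

10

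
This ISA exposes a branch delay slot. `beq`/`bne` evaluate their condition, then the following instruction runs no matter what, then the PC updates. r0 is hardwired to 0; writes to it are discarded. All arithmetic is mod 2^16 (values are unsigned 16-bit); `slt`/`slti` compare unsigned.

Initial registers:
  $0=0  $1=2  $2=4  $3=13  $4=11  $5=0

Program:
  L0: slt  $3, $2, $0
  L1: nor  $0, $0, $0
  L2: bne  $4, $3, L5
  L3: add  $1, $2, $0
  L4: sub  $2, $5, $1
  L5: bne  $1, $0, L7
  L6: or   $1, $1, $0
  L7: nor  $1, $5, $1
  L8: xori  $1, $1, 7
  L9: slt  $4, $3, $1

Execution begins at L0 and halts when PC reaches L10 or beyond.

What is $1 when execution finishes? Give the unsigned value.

[0] slt  $3, $2, $0  →  {$0:0, $1:2, $2:4, $3:0, $4:11, $5:0}
[1] nor  $0, $0, $0  →  {$0:0, $1:2, $2:4, $3:0, $4:11, $5:0}
[2] bne  $4, $3, L5  →  {$0:0, $1:2, $2:4, $3:0, $4:11, $5:0}  ⟨branch taken⟩
[3] add  $1, $2, $0  →  {$0:0, $1:4, $2:4, $3:0, $4:11, $5:0}
[5] bne  $1, $0, L7  →  {$0:0, $1:4, $2:4, $3:0, $4:11, $5:0}  ⟨branch taken⟩
[6] or   $1, $1, $0  →  {$0:0, $1:4, $2:4, $3:0, $4:11, $5:0}
[7] nor  $1, $5, $1  →  {$0:0, $1:65531, $2:4, $3:0, $4:11, $5:0}
[8] xori  $1, $1, 7  →  {$0:0, $1:65532, $2:4, $3:0, $4:11, $5:0}
[9] slt  $4, $3, $1  →  {$0:0, $1:65532, $2:4, $3:0, $4:1, $5:0}

65532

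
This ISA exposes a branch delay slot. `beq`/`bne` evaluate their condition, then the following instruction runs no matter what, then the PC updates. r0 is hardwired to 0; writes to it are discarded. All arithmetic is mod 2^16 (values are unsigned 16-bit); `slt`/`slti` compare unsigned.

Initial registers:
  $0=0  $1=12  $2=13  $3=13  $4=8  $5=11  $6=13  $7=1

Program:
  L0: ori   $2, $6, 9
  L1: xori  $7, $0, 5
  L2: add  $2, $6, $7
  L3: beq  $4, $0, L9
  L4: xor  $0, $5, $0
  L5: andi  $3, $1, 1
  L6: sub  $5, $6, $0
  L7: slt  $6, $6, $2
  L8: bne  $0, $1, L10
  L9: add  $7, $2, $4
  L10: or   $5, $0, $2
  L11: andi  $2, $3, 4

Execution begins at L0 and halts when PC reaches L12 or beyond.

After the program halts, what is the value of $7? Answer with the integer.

[0] ori   $2, $6, 9  →  {$0:0, $1:12, $2:13, $3:13, $4:8, $5:11, $6:13, $7:1}
[1] xori  $7, $0, 5  →  {$0:0, $1:12, $2:13, $3:13, $4:8, $5:11, $6:13, $7:5}
[2] add  $2, $6, $7  →  {$0:0, $1:12, $2:18, $3:13, $4:8, $5:11, $6:13, $7:5}
[3] beq  $4, $0, L9  →  {$0:0, $1:12, $2:18, $3:13, $4:8, $5:11, $6:13, $7:5}  ⟨branch fallthrough⟩
[4] xor  $0, $5, $0  →  {$0:0, $1:12, $2:18, $3:13, $4:8, $5:11, $6:13, $7:5}
[5] andi  $3, $1, 1  →  {$0:0, $1:12, $2:18, $3:0, $4:8, $5:11, $6:13, $7:5}
[6] sub  $5, $6, $0  →  {$0:0, $1:12, $2:18, $3:0, $4:8, $5:13, $6:13, $7:5}
[7] slt  $6, $6, $2  →  {$0:0, $1:12, $2:18, $3:0, $4:8, $5:13, $6:1, $7:5}
[8] bne  $0, $1, L10  →  {$0:0, $1:12, $2:18, $3:0, $4:8, $5:13, $6:1, $7:5}  ⟨branch taken⟩
[9] add  $7, $2, $4  →  {$0:0, $1:12, $2:18, $3:0, $4:8, $5:13, $6:1, $7:26}
[10] or   $5, $0, $2  →  {$0:0, $1:12, $2:18, $3:0, $4:8, $5:18, $6:1, $7:26}
[11] andi  $2, $3, 4  →  {$0:0, $1:12, $2:0, $3:0, $4:8, $5:18, $6:1, $7:26}

26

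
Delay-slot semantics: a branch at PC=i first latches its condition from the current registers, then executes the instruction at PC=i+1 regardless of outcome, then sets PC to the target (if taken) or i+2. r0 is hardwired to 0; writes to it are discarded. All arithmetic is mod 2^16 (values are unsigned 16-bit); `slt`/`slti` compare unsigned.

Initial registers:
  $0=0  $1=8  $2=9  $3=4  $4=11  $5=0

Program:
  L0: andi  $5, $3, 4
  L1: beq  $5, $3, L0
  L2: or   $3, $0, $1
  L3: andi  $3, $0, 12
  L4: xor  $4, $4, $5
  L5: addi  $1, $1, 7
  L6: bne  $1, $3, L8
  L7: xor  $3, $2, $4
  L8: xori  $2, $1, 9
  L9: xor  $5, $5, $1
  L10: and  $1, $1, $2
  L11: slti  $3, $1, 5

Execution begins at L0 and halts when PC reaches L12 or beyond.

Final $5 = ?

15

[0] andi  $5, $3, 4  →  {$0:0, $1:8, $2:9, $3:4, $4:11, $5:4}
[1] beq  $5, $3, L0  →  {$0:0, $1:8, $2:9, $3:4, $4:11, $5:4}  ⟨branch taken⟩
[2] or   $3, $0, $1  →  {$0:0, $1:8, $2:9, $3:8, $4:11, $5:4}
[0] andi  $5, $3, 4  →  {$0:0, $1:8, $2:9, $3:8, $4:11, $5:0}
[1] beq  $5, $3, L0  →  {$0:0, $1:8, $2:9, $3:8, $4:11, $5:0}  ⟨branch fallthrough⟩
[2] or   $3, $0, $1  →  {$0:0, $1:8, $2:9, $3:8, $4:11, $5:0}
[3] andi  $3, $0, 12  →  {$0:0, $1:8, $2:9, $3:0, $4:11, $5:0}
[4] xor  $4, $4, $5  →  {$0:0, $1:8, $2:9, $3:0, $4:11, $5:0}
[5] addi  $1, $1, 7  →  {$0:0, $1:15, $2:9, $3:0, $4:11, $5:0}
[6] bne  $1, $3, L8  →  {$0:0, $1:15, $2:9, $3:0, $4:11, $5:0}  ⟨branch taken⟩
[7] xor  $3, $2, $4  →  {$0:0, $1:15, $2:9, $3:2, $4:11, $5:0}
[8] xori  $2, $1, 9  →  {$0:0, $1:15, $2:6, $3:2, $4:11, $5:0}
[9] xor  $5, $5, $1  →  {$0:0, $1:15, $2:6, $3:2, $4:11, $5:15}
[10] and  $1, $1, $2  →  {$0:0, $1:6, $2:6, $3:2, $4:11, $5:15}
[11] slti  $3, $1, 5  →  {$0:0, $1:6, $2:6, $3:0, $4:11, $5:15}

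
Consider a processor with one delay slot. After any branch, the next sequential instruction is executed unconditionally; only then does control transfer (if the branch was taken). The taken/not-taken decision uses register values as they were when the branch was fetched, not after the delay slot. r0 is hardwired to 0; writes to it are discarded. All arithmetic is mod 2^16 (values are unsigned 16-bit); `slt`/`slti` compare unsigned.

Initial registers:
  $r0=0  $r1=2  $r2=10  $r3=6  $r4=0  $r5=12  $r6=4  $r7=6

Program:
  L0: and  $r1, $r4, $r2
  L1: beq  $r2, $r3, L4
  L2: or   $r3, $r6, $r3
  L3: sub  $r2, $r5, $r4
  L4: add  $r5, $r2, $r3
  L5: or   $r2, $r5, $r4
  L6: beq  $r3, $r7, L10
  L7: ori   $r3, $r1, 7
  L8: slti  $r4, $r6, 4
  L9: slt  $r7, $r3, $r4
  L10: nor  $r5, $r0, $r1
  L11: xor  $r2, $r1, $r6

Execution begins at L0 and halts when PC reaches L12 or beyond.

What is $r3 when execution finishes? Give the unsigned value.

[0] and  $r1, $r4, $r2  →  {$r0:0, $r1:0, $r2:10, $r3:6, $r4:0, $r5:12, $r6:4, $r7:6}
[1] beq  $r2, $r3, L4  →  {$r0:0, $r1:0, $r2:10, $r3:6, $r4:0, $r5:12, $r6:4, $r7:6}  ⟨branch fallthrough⟩
[2] or   $r3, $r6, $r3  →  {$r0:0, $r1:0, $r2:10, $r3:6, $r4:0, $r5:12, $r6:4, $r7:6}
[3] sub  $r2, $r5, $r4  →  {$r0:0, $r1:0, $r2:12, $r3:6, $r4:0, $r5:12, $r6:4, $r7:6}
[4] add  $r5, $r2, $r3  →  {$r0:0, $r1:0, $r2:12, $r3:6, $r4:0, $r5:18, $r6:4, $r7:6}
[5] or   $r2, $r5, $r4  →  {$r0:0, $r1:0, $r2:18, $r3:6, $r4:0, $r5:18, $r6:4, $r7:6}
[6] beq  $r3, $r7, L10  →  {$r0:0, $r1:0, $r2:18, $r3:6, $r4:0, $r5:18, $r6:4, $r7:6}  ⟨branch taken⟩
[7] ori   $r3, $r1, 7  →  {$r0:0, $r1:0, $r2:18, $r3:7, $r4:0, $r5:18, $r6:4, $r7:6}
[10] nor  $r5, $r0, $r1  →  {$r0:0, $r1:0, $r2:18, $r3:7, $r4:0, $r5:65535, $r6:4, $r7:6}
[11] xor  $r2, $r1, $r6  →  {$r0:0, $r1:0, $r2:4, $r3:7, $r4:0, $r5:65535, $r6:4, $r7:6}

7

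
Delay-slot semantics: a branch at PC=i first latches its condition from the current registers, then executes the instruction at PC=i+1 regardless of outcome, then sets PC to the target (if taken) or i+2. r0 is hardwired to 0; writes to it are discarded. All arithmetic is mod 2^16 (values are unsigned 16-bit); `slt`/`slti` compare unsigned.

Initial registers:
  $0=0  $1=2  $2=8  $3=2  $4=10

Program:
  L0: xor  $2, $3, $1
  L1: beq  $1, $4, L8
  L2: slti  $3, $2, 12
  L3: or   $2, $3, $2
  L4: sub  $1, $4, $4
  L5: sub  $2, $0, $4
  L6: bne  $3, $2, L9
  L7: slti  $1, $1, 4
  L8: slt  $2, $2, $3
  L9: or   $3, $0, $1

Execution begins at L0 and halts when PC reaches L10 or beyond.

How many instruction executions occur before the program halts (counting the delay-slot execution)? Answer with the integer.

#0 xor  $2, $3, $1 ; 0/2/0/2/10
#1 beq  $1, $4, L8 ; 0/2/0/2/10 ; →fallthru
#2 slti  $3, $2, 12 ; 0/2/0/1/10
#3 or   $2, $3, $2 ; 0/2/1/1/10
#4 sub  $1, $4, $4 ; 0/0/1/1/10
#5 sub  $2, $0, $4 ; 0/0/65526/1/10
#6 bne  $3, $2, L9 ; 0/0/65526/1/10 ; →target
#7 slti  $1, $1, 4 ; 0/1/65526/1/10
#9 or   $3, $0, $1 ; 0/1/65526/1/10

9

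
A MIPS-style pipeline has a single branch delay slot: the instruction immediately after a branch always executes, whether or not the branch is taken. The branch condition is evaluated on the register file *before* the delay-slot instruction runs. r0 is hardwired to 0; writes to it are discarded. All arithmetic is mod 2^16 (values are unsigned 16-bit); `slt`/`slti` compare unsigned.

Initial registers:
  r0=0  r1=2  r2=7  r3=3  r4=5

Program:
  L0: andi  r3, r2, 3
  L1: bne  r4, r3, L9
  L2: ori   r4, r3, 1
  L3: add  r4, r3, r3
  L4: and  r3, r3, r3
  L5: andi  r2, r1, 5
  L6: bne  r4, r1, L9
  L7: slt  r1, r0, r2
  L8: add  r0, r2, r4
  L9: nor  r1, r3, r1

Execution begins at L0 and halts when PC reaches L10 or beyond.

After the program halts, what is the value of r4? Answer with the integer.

3

#0 andi  r3, r2, 3 ; 0/2/7/3/5
#1 bne  r4, r3, L9 ; 0/2/7/3/5 ; →target
#2 ori   r4, r3, 1 ; 0/2/7/3/3
#9 nor  r1, r3, r1 ; 0/65532/7/3/3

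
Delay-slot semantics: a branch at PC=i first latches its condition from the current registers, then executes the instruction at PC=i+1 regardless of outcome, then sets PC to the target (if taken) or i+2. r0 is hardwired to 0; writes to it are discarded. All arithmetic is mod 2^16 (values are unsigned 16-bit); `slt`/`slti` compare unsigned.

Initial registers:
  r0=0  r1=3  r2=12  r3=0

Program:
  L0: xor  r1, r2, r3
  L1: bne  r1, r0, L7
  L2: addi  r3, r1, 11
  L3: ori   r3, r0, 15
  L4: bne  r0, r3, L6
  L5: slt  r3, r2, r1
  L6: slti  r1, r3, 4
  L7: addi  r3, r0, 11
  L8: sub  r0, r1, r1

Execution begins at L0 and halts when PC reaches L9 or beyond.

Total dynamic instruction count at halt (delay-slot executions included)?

PC=0  xor  r1, r2, r3        | r0=0 r1=12 r2=12 r3=0
PC=1  bne  r1, r0, L7        | r0=0 r1=12 r2=12 r3=0  [TAKEN]
PC=2  addi  r3, r1, 11       | r0=0 r1=12 r2=12 r3=23
PC=7  addi  r3, r0, 11       | r0=0 r1=12 r2=12 r3=11
PC=8  sub  r0, r1, r1        | r0=0 r1=12 r2=12 r3=11

5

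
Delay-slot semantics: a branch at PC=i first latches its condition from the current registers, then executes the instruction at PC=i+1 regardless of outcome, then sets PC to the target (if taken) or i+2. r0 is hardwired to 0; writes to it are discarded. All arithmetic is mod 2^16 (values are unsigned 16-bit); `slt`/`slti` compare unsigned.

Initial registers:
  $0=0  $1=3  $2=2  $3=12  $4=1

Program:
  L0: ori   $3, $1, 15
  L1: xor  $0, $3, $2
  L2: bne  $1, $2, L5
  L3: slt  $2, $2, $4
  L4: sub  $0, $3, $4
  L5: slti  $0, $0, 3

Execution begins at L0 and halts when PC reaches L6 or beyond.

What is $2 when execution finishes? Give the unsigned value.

0

[0] ori   $3, $1, 15  →  {$0:0, $1:3, $2:2, $3:15, $4:1}
[1] xor  $0, $3, $2  →  {$0:0, $1:3, $2:2, $3:15, $4:1}
[2] bne  $1, $2, L5  →  {$0:0, $1:3, $2:2, $3:15, $4:1}  ⟨branch taken⟩
[3] slt  $2, $2, $4  →  {$0:0, $1:3, $2:0, $3:15, $4:1}
[5] slti  $0, $0, 3  →  {$0:0, $1:3, $2:0, $3:15, $4:1}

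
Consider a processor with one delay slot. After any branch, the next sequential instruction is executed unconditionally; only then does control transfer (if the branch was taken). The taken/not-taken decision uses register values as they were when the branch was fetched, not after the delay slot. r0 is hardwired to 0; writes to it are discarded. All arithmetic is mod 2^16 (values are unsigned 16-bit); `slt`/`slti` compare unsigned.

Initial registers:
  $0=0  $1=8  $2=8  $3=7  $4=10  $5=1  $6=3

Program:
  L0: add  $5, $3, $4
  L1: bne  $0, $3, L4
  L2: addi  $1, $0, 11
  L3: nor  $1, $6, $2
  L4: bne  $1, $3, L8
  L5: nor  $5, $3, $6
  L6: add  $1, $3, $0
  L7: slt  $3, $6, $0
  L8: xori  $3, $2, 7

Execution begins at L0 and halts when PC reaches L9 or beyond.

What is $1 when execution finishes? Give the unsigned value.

#0 add  $5, $3, $4 ; 0/8/8/7/10/17/3
#1 bne  $0, $3, L4 ; 0/8/8/7/10/17/3 ; →target
#2 addi  $1, $0, 11 ; 0/11/8/7/10/17/3
#4 bne  $1, $3, L8 ; 0/11/8/7/10/17/3 ; →target
#5 nor  $5, $3, $6 ; 0/11/8/7/10/65528/3
#8 xori  $3, $2, 7 ; 0/11/8/15/10/65528/3

11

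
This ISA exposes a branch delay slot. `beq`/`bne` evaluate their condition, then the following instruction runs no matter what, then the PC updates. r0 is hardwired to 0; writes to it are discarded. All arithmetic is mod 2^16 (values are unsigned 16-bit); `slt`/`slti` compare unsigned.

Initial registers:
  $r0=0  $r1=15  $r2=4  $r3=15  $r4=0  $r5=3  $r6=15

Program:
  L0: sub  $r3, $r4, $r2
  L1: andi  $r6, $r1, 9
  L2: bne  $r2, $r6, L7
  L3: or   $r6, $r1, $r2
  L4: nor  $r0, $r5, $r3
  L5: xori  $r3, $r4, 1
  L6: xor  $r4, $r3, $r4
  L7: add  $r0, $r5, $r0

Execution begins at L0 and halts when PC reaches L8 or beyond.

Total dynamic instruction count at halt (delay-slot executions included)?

  step pc=0: sub  $r3, $r4, $r2  regs=(0,15,4,65532,0,3,15)
  step pc=1: andi  $r6, $r1, 9  regs=(0,15,4,65532,0,3,9)
  step pc=2: bne  $r2, $r6, L7  cond=T  regs=(0,15,4,65532,0,3,9)
  step pc=3: or   $r6, $r1, $r2  regs=(0,15,4,65532,0,3,15)
  step pc=7: add  $r0, $r5, $r0  regs=(0,15,4,65532,0,3,15)

5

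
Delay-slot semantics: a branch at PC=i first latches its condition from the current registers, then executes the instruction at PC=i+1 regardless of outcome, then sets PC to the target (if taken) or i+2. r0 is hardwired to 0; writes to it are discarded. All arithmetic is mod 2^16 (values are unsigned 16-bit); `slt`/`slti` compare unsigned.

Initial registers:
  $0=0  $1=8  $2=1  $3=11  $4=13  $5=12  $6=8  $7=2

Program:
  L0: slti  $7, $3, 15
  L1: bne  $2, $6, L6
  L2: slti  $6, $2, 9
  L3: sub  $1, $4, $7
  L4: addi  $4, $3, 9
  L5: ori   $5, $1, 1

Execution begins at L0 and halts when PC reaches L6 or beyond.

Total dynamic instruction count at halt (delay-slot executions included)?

3

  step pc=0: slti  $7, $3, 15  regs=(0,8,1,11,13,12,8,1)
  step pc=1: bne  $2, $6, L6  cond=T  regs=(0,8,1,11,13,12,8,1)
  step pc=2: slti  $6, $2, 9  regs=(0,8,1,11,13,12,1,1)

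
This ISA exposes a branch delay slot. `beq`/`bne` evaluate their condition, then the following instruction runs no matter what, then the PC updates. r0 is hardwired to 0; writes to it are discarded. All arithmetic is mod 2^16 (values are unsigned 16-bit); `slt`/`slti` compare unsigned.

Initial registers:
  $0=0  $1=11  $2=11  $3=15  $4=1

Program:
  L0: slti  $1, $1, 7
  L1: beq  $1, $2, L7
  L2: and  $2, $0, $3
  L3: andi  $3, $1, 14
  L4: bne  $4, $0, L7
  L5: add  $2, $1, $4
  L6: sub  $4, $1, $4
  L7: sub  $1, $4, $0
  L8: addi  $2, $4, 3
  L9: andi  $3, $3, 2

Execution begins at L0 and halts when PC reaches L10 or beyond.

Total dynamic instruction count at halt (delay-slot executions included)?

9

[0] slti  $1, $1, 7  →  {$0:0, $1:0, $2:11, $3:15, $4:1}
[1] beq  $1, $2, L7  →  {$0:0, $1:0, $2:11, $3:15, $4:1}  ⟨branch fallthrough⟩
[2] and  $2, $0, $3  →  {$0:0, $1:0, $2:0, $3:15, $4:1}
[3] andi  $3, $1, 14  →  {$0:0, $1:0, $2:0, $3:0, $4:1}
[4] bne  $4, $0, L7  →  {$0:0, $1:0, $2:0, $3:0, $4:1}  ⟨branch taken⟩
[5] add  $2, $1, $4  →  {$0:0, $1:0, $2:1, $3:0, $4:1}
[7] sub  $1, $4, $0  →  {$0:0, $1:1, $2:1, $3:0, $4:1}
[8] addi  $2, $4, 3  →  {$0:0, $1:1, $2:4, $3:0, $4:1}
[9] andi  $3, $3, 2  →  {$0:0, $1:1, $2:4, $3:0, $4:1}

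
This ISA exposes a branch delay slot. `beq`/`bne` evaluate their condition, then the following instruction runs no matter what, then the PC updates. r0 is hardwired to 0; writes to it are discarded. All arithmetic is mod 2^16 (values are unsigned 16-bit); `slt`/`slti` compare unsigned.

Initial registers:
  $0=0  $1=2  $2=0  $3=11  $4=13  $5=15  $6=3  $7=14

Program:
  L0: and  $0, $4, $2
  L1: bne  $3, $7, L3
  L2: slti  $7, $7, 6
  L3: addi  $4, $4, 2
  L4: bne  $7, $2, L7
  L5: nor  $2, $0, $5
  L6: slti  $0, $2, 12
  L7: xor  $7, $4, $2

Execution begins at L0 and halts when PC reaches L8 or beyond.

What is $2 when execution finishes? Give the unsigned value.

#0 and  $0, $4, $2 ; 0/2/0/11/13/15/3/14
#1 bne  $3, $7, L3 ; 0/2/0/11/13/15/3/14 ; →target
#2 slti  $7, $7, 6 ; 0/2/0/11/13/15/3/0
#3 addi  $4, $4, 2 ; 0/2/0/11/15/15/3/0
#4 bne  $7, $2, L7 ; 0/2/0/11/15/15/3/0 ; →fallthru
#5 nor  $2, $0, $5 ; 0/2/65520/11/15/15/3/0
#6 slti  $0, $2, 12 ; 0/2/65520/11/15/15/3/0
#7 xor  $7, $4, $2 ; 0/2/65520/11/15/15/3/65535

65520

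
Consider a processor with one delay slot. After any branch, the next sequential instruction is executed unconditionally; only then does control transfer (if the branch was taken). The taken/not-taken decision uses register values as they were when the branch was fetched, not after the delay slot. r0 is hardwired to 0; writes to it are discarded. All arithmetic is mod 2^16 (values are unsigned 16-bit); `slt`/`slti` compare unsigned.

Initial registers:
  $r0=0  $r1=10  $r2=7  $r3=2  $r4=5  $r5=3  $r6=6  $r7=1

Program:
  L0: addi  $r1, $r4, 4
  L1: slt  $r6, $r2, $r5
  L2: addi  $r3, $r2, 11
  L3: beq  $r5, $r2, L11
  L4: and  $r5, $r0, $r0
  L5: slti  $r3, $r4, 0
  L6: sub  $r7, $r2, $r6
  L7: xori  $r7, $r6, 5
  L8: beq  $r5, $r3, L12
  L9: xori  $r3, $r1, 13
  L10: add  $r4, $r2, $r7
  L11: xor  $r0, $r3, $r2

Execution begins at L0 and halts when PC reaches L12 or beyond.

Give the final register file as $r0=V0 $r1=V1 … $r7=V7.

$r0=0 $r1=9 $r2=7 $r3=4 $r4=5 $r5=0 $r6=0 $r7=5

PC=0  addi  $r1, $r4, 4      | $r0=0 $r1=9 $r2=7 $r3=2 $r4=5 $r5=3 $r6=6 $r7=1
PC=1  slt  $r6, $r2, $r5     | $r0=0 $r1=9 $r2=7 $r3=2 $r4=5 $r5=3 $r6=0 $r7=1
PC=2  addi  $r3, $r2, 11     | $r0=0 $r1=9 $r2=7 $r3=18 $r4=5 $r5=3 $r6=0 $r7=1
PC=3  beq  $r5, $r2, L11     | $r0=0 $r1=9 $r2=7 $r3=18 $r4=5 $r5=3 $r6=0 $r7=1  [not taken]
PC=4  and  $r5, $r0, $r0     | $r0=0 $r1=9 $r2=7 $r3=18 $r4=5 $r5=0 $r6=0 $r7=1
PC=5  slti  $r3, $r4, 0      | $r0=0 $r1=9 $r2=7 $r3=0 $r4=5 $r5=0 $r6=0 $r7=1
PC=6  sub  $r7, $r2, $r6     | $r0=0 $r1=9 $r2=7 $r3=0 $r4=5 $r5=0 $r6=0 $r7=7
PC=7  xori  $r7, $r6, 5      | $r0=0 $r1=9 $r2=7 $r3=0 $r4=5 $r5=0 $r6=0 $r7=5
PC=8  beq  $r5, $r3, L12     | $r0=0 $r1=9 $r2=7 $r3=0 $r4=5 $r5=0 $r6=0 $r7=5  [TAKEN]
PC=9  xori  $r3, $r1, 13     | $r0=0 $r1=9 $r2=7 $r3=4 $r4=5 $r5=0 $r6=0 $r7=5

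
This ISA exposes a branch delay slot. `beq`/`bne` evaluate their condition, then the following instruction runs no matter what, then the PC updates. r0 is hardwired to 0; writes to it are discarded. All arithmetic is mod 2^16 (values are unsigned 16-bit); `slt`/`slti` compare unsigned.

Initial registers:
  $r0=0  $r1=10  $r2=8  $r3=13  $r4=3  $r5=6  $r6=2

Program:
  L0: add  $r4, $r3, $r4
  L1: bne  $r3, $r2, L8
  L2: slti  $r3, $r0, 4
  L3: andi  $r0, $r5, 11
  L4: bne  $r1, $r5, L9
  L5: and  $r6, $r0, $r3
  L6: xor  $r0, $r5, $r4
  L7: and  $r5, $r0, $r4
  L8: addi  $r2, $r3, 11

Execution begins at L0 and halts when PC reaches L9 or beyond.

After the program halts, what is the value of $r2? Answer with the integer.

12

[0] add  $r4, $r3, $r4  →  {$r0:0, $r1:10, $r2:8, $r3:13, $r4:16, $r5:6, $r6:2}
[1] bne  $r3, $r2, L8  →  {$r0:0, $r1:10, $r2:8, $r3:13, $r4:16, $r5:6, $r6:2}  ⟨branch taken⟩
[2] slti  $r3, $r0, 4  →  {$r0:0, $r1:10, $r2:8, $r3:1, $r4:16, $r5:6, $r6:2}
[8] addi  $r2, $r3, 11  →  {$r0:0, $r1:10, $r2:12, $r3:1, $r4:16, $r5:6, $r6:2}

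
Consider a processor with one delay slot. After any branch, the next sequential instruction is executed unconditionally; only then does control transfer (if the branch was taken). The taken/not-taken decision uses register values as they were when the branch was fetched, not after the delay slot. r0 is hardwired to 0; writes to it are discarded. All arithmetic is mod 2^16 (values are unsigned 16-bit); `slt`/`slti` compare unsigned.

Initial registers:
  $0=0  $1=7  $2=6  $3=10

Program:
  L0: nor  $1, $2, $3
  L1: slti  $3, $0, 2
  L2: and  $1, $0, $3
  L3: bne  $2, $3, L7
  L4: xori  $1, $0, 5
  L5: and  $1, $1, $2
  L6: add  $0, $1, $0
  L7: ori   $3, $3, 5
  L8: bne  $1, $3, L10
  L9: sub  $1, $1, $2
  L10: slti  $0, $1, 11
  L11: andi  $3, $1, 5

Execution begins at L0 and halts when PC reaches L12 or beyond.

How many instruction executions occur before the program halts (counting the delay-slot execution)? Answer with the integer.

[0] nor  $1, $2, $3  →  {$0:0, $1:65521, $2:6, $3:10}
[1] slti  $3, $0, 2  →  {$0:0, $1:65521, $2:6, $3:1}
[2] and  $1, $0, $3  →  {$0:0, $1:0, $2:6, $3:1}
[3] bne  $2, $3, L7  →  {$0:0, $1:0, $2:6, $3:1}  ⟨branch taken⟩
[4] xori  $1, $0, 5  →  {$0:0, $1:5, $2:6, $3:1}
[7] ori   $3, $3, 5  →  {$0:0, $1:5, $2:6, $3:5}
[8] bne  $1, $3, L10  →  {$0:0, $1:5, $2:6, $3:5}  ⟨branch fallthrough⟩
[9] sub  $1, $1, $2  →  {$0:0, $1:65535, $2:6, $3:5}
[10] slti  $0, $1, 11  →  {$0:0, $1:65535, $2:6, $3:5}
[11] andi  $3, $1, 5  →  {$0:0, $1:65535, $2:6, $3:5}

10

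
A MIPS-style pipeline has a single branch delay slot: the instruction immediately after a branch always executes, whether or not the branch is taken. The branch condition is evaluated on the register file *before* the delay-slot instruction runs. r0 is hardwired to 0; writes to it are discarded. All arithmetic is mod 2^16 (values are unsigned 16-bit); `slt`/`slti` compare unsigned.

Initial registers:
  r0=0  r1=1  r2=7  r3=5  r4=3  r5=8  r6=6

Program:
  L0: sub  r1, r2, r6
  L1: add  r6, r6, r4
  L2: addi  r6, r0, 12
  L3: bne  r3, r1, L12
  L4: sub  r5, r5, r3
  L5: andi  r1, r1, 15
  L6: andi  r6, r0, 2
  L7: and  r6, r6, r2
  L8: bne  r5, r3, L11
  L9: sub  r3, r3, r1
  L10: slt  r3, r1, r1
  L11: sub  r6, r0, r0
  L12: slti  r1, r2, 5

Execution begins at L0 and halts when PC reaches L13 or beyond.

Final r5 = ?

3

[0] sub  r1, r2, r6  →  {r0:0, r1:1, r2:7, r3:5, r4:3, r5:8, r6:6}
[1] add  r6, r6, r4  →  {r0:0, r1:1, r2:7, r3:5, r4:3, r5:8, r6:9}
[2] addi  r6, r0, 12  →  {r0:0, r1:1, r2:7, r3:5, r4:3, r5:8, r6:12}
[3] bne  r3, r1, L12  →  {r0:0, r1:1, r2:7, r3:5, r4:3, r5:8, r6:12}  ⟨branch taken⟩
[4] sub  r5, r5, r3  →  {r0:0, r1:1, r2:7, r3:5, r4:3, r5:3, r6:12}
[12] slti  r1, r2, 5  →  {r0:0, r1:0, r2:7, r3:5, r4:3, r5:3, r6:12}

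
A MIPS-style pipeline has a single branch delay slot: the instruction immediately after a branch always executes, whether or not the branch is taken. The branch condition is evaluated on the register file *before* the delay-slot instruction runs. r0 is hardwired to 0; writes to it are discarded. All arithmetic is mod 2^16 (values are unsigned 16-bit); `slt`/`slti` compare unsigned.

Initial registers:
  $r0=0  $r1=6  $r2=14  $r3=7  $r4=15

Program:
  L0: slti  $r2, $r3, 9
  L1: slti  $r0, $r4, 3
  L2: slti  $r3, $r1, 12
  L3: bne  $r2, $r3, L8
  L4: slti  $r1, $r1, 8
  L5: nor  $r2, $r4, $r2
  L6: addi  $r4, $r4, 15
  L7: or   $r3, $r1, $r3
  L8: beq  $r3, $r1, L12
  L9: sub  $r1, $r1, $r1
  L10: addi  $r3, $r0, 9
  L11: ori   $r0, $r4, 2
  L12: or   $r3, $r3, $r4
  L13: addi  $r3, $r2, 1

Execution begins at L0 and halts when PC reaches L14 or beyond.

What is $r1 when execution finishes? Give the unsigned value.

[0] slti  $r2, $r3, 9  →  {$r0:0, $r1:6, $r2:1, $r3:7, $r4:15}
[1] slti  $r0, $r4, 3  →  {$r0:0, $r1:6, $r2:1, $r3:7, $r4:15}
[2] slti  $r3, $r1, 12  →  {$r0:0, $r1:6, $r2:1, $r3:1, $r4:15}
[3] bne  $r2, $r3, L8  →  {$r0:0, $r1:6, $r2:1, $r3:1, $r4:15}  ⟨branch fallthrough⟩
[4] slti  $r1, $r1, 8  →  {$r0:0, $r1:1, $r2:1, $r3:1, $r4:15}
[5] nor  $r2, $r4, $r2  →  {$r0:0, $r1:1, $r2:65520, $r3:1, $r4:15}
[6] addi  $r4, $r4, 15  →  {$r0:0, $r1:1, $r2:65520, $r3:1, $r4:30}
[7] or   $r3, $r1, $r3  →  {$r0:0, $r1:1, $r2:65520, $r3:1, $r4:30}
[8] beq  $r3, $r1, L12  →  {$r0:0, $r1:1, $r2:65520, $r3:1, $r4:30}  ⟨branch taken⟩
[9] sub  $r1, $r1, $r1  →  {$r0:0, $r1:0, $r2:65520, $r3:1, $r4:30}
[12] or   $r3, $r3, $r4  →  {$r0:0, $r1:0, $r2:65520, $r3:31, $r4:30}
[13] addi  $r3, $r2, 1  →  {$r0:0, $r1:0, $r2:65520, $r3:65521, $r4:30}

0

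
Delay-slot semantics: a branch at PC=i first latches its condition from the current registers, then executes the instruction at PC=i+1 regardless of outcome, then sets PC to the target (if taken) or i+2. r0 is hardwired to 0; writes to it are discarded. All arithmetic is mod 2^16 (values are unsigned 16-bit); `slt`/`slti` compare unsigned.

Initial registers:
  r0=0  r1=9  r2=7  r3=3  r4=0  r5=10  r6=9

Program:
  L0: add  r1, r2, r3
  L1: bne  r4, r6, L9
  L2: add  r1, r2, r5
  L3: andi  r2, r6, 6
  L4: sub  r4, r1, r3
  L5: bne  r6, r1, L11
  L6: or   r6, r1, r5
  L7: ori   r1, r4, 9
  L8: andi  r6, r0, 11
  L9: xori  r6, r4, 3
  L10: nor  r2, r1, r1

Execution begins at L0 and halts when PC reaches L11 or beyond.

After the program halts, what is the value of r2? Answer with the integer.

65518

[0] add  r1, r2, r3  →  {r0:0, r1:10, r2:7, r3:3, r4:0, r5:10, r6:9}
[1] bne  r4, r6, L9  →  {r0:0, r1:10, r2:7, r3:3, r4:0, r5:10, r6:9}  ⟨branch taken⟩
[2] add  r1, r2, r5  →  {r0:0, r1:17, r2:7, r3:3, r4:0, r5:10, r6:9}
[9] xori  r6, r4, 3  →  {r0:0, r1:17, r2:7, r3:3, r4:0, r5:10, r6:3}
[10] nor  r2, r1, r1  →  {r0:0, r1:17, r2:65518, r3:3, r4:0, r5:10, r6:3}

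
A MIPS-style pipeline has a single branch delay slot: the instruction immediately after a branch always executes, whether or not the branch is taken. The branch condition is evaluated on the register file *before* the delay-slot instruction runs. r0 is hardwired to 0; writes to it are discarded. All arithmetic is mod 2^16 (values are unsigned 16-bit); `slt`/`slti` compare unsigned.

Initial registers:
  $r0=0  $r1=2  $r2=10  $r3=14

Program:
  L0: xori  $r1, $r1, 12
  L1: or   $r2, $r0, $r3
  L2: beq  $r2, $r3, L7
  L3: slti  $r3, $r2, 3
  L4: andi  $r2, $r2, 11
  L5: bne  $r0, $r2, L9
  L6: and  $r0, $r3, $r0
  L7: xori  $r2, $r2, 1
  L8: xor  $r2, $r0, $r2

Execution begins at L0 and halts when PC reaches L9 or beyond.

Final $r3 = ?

[0] xori  $r1, $r1, 12  →  {$r0:0, $r1:14, $r2:10, $r3:14}
[1] or   $r2, $r0, $r3  →  {$r0:0, $r1:14, $r2:14, $r3:14}
[2] beq  $r2, $r3, L7  →  {$r0:0, $r1:14, $r2:14, $r3:14}  ⟨branch taken⟩
[3] slti  $r3, $r2, 3  →  {$r0:0, $r1:14, $r2:14, $r3:0}
[7] xori  $r2, $r2, 1  →  {$r0:0, $r1:14, $r2:15, $r3:0}
[8] xor  $r2, $r0, $r2  →  {$r0:0, $r1:14, $r2:15, $r3:0}

0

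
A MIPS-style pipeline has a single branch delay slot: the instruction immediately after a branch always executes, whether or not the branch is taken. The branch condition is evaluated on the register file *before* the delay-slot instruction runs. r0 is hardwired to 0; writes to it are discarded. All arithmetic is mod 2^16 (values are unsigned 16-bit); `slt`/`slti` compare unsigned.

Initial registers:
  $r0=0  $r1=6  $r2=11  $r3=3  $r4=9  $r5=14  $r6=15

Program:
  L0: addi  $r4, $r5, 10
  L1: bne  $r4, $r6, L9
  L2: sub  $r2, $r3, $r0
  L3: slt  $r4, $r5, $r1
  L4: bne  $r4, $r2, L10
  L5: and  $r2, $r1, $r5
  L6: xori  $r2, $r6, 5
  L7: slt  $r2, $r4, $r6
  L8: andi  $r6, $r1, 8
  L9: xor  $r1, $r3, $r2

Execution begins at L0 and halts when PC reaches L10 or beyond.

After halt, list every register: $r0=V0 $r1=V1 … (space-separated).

$r0=0 $r1=0 $r2=3 $r3=3 $r4=24 $r5=14 $r6=15

#0 addi  $r4, $r5, 10 ; 0/6/11/3/24/14/15
#1 bne  $r4, $r6, L9 ; 0/6/11/3/24/14/15 ; →target
#2 sub  $r2, $r3, $r0 ; 0/6/3/3/24/14/15
#9 xor  $r1, $r3, $r2 ; 0/0/3/3/24/14/15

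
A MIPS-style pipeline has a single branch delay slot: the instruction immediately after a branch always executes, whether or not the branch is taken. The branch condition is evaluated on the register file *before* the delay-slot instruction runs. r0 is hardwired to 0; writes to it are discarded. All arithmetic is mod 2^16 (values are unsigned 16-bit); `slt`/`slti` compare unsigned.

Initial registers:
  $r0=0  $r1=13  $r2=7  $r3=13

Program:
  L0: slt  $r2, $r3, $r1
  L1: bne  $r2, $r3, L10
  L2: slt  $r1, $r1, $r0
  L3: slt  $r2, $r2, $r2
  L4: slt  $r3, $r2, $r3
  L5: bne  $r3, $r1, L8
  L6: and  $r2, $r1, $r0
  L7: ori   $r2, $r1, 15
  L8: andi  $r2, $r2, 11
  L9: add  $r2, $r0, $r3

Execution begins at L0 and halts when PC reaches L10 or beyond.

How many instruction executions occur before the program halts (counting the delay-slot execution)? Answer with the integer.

#0 slt  $r2, $r3, $r1 ; 0/13/0/13
#1 bne  $r2, $r3, L10 ; 0/13/0/13 ; →target
#2 slt  $r1, $r1, $r0 ; 0/0/0/13

3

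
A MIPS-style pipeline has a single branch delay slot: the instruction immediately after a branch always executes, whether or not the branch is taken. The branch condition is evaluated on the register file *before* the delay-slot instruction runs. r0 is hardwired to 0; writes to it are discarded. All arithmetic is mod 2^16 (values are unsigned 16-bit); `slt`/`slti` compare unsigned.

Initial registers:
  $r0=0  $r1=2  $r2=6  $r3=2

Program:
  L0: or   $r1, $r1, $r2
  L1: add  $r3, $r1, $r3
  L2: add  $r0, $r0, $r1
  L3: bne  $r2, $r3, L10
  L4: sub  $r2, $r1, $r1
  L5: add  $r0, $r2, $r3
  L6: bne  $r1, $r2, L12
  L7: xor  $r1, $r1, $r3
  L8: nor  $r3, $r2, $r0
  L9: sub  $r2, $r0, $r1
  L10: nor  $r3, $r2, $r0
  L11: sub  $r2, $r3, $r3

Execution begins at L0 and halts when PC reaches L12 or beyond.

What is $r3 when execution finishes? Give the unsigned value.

  step pc=0: or   $r1, $r1, $r2  regs=(0,6,6,2)
  step pc=1: add  $r3, $r1, $r3  regs=(0,6,6,8)
  step pc=2: add  $r0, $r0, $r1  regs=(0,6,6,8)
  step pc=3: bne  $r2, $r3, L10  cond=T  regs=(0,6,6,8)
  step pc=4: sub  $r2, $r1, $r1  regs=(0,6,0,8)
  step pc=10: nor  $r3, $r2, $r0  regs=(0,6,0,65535)
  step pc=11: sub  $r2, $r3, $r3  regs=(0,6,0,65535)

65535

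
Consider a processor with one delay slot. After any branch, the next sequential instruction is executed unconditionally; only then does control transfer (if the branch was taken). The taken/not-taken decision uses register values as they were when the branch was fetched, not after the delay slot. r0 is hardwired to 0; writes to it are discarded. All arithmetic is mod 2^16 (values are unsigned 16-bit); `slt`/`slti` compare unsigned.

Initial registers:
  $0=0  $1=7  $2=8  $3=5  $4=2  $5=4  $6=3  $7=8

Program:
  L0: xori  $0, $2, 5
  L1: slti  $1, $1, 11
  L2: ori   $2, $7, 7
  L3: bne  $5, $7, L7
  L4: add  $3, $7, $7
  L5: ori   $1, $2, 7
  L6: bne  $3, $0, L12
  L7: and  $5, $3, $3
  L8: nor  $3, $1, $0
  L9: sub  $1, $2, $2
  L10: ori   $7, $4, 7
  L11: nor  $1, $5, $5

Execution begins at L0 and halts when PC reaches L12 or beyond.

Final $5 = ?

  step pc=0: xori  $0, $2, 5  regs=(0,7,8,5,2,4,3,8)
  step pc=1: slti  $1, $1, 11  regs=(0,1,8,5,2,4,3,8)
  step pc=2: ori   $2, $7, 7  regs=(0,1,15,5,2,4,3,8)
  step pc=3: bne  $5, $7, L7  cond=T  regs=(0,1,15,5,2,4,3,8)
  step pc=4: add  $3, $7, $7  regs=(0,1,15,16,2,4,3,8)
  step pc=7: and  $5, $3, $3  regs=(0,1,15,16,2,16,3,8)
  step pc=8: nor  $3, $1, $0  regs=(0,1,15,65534,2,16,3,8)
  step pc=9: sub  $1, $2, $2  regs=(0,0,15,65534,2,16,3,8)
  step pc=10: ori   $7, $4, 7  regs=(0,0,15,65534,2,16,3,7)
  step pc=11: nor  $1, $5, $5  regs=(0,65519,15,65534,2,16,3,7)

16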